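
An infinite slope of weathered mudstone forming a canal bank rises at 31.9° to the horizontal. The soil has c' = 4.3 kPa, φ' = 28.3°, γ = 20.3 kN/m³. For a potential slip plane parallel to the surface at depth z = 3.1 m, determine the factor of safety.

FS = 1.02

For an infinite slope with a slip plane parallel to the surface (no pore pressure): FS = [c' + γz cos²β tanφ'] / [γz sinβ cosβ].
γz = 20.3·3.1 = 62.93 kN/m²
Numerator = 4.3 + 62.93·cos²31.9°·tan28.3° = 4.3 + 62.93·0.7208·0.5384 = 28.722 kPa
Denominator = 62.93·sin31.9°·cos31.9° = 62.93·0.5284·0.8490 = 28.232 kPa
FS = 28.722 / 28.232 = 1.017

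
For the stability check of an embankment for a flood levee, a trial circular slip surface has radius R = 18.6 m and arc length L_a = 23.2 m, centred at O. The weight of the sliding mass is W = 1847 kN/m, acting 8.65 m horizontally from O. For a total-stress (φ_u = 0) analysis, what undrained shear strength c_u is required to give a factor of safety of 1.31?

FS = c_u·L_a·R / (W·d), so c_u = FS·W·d / (L_a·R).
c_u = 1.31·1847·8.65 / (23.20·18.6) = 20929.3 / 431.52 = 48.50 kPa

c_u = 48.5 kPa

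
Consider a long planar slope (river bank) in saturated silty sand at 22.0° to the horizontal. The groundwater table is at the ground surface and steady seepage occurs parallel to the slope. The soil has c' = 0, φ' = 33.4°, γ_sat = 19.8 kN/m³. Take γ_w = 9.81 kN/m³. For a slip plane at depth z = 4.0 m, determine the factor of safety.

With seepage parallel to the slope and the water table at the surface, the effective normal stress on the slip plane uses the buoyant unit weight γ' = γ_sat − γ_w while the driving shear stress uses γ_sat:
FS = [c' + γ' z cos²β tanφ'] / [γ_sat z sinβ cosβ]
(For c' = 0 this reduces to FS = (γ'/γ_sat)·tanφ'/tanβ.)
γ' = 19.8 − 9.81 = 9.99 kN/m³
Numerator = 0.0 + 9.99·4.0·cos²22.0°·tan33.4° = 0.0 + 9.99·4.0·0.8597·0.6594 = 22.651 kPa
Denominator = 19.8·4.0·sin22.0°·cos22.0° = 19.8·4.0·0.3746·0.9272 = 27.508 kPa
FS = 22.651 / 27.508 = 0.823

FS = 0.82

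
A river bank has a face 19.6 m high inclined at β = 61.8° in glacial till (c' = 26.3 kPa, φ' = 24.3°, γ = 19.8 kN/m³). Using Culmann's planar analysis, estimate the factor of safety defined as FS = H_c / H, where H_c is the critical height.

H_c = (4c'/γ) · sinβ cosφ' / [1 − cos(β − φ')]
    = (4·26.3/19.8) · sin61.8°·cos24.3° / [1 − cos37.5°]
    = 5.313 · 0.8032 / 0.2066 = 20.65 m
FS = H_c / H = 20.65 / 19.6 = 1.054

FS = 1.05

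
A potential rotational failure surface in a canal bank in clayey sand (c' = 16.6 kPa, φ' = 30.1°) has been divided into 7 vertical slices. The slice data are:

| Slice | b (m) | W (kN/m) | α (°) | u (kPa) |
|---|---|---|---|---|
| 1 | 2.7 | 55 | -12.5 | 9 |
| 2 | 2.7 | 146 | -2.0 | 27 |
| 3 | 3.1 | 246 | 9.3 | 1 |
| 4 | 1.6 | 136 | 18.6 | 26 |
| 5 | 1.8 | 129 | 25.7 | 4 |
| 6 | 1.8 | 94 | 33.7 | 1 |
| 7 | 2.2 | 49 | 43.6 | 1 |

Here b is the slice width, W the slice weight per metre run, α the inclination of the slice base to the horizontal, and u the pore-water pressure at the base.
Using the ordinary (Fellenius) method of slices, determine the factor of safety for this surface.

FS = 3.19

Ordinary method of slices: FS = Σ[c'·Δl_i + (W_i cosα_i − u_i·Δl_i)·tanφ'] / Σ W_i sinα_i, with Δl_i = b_i / cosα_i.
Slice 1: Δl = 2.7/cos(-12.5°) = 2.766 m; N'_1 = 55·cos(-12.5°) − 9·2.766 = 28.8; c'Δl = 45.91; W sinα = -11.9
Slice 2: Δl = 2.7/cos(-2.0°) = 2.702 m; N'_2 = 146·cos(-2.0°) − 27·2.702 = 73.0; c'Δl = 44.85; W sinα = -5.1
Slice 3: Δl = 3.1/cos9.3° = 3.141 m; N'_3 = 246·cos9.3° − 1·3.141 = 239.6; c'Δl = 52.15; W sinα = 39.8
Slice 4: Δl = 1.6/cos18.6° = 1.688 m; N'_4 = 136·cos18.6° − 26·1.688 = 85.0; c'Δl = 28.02; W sinα = 43.4
Slice 5: Δl = 1.8/cos25.7° = 1.998 m; N'_5 = 129·cos25.7° − 4·1.998 = 108.2; c'Δl = 33.16; W sinα = 55.9
Slice 6: Δl = 1.8/cos33.7° = 2.164 m; N'_6 = 94·cos33.7° − 1·2.164 = 76.0; c'Δl = 35.92; W sinα = 52.2
Slice 7: Δl = 2.2/cos43.6° = 3.038 m; N'_7 = 49·cos43.6° − 1·3.038 = 32.4; c'Δl = 50.43; W sinα = 33.8
Σc'Δl = 290.4 kN/m; ΣN' = 643.1 kN/m; ΣW sinα = 208.0 kN/m
Resisting = 290.4 + 643.1·tan30.1° = 290.4 + 372.8 = 663.2 kN/m
FS = 663.2 / 208.0 = 3.188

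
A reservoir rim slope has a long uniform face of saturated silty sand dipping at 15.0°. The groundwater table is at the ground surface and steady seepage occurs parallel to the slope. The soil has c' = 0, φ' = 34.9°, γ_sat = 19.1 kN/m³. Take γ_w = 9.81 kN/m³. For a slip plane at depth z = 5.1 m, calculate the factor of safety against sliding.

FS = 1.27

With seepage parallel to the slope and the water table at the surface, the effective normal stress on the slip plane uses the buoyant unit weight γ' = γ_sat − γ_w while the driving shear stress uses γ_sat:
FS = [c' + γ' z cos²β tanφ'] / [γ_sat z sinβ cosβ]
(For c' = 0 this reduces to FS = (γ'/γ_sat)·tanφ'/tanβ.)
γ' = 19.1 − 9.81 = 9.29 kN/m³
Numerator = 0.0 + 9.29·5.1·cos²15.0°·tan34.9° = 0.0 + 9.29·5.1·0.9330·0.6976 = 30.838 kPa
Denominator = 19.1·5.1·sin15.0°·cos15.0° = 19.1·5.1·0.2588·0.9659 = 24.352 kPa
FS = 30.838 / 24.352 = 1.266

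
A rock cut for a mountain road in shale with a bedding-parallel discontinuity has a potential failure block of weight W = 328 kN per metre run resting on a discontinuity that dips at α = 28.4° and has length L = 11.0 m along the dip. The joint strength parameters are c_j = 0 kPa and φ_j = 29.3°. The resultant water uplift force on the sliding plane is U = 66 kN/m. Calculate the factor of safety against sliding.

FS = 0.80

Resolving the block weight along and normal to the plane and applying the Mohr–Coulomb strength on the joint:
N' = W cosα − U = 328·cos28.4° − 66 = 222.5 kN/m
Driving force T = W sinα = 328·sin28.4° = 156.0 kN/m
Resisting force R = c_j·L + N'·tanφ_j = 0·11.0 + 222.5·tan29.3° = 0.0 + 124.9 = 124.9 kN/m
FS = R / T = 124.9 / 156.0 = 0.800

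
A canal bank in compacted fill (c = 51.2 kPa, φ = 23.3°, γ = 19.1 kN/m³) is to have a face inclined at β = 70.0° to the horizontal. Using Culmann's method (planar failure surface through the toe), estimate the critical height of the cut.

H_c = 29.45 m

Culmann's analysis gives the critical failure plane at α_cr = (β + φ)/2 = (70.0 + 23.3)/2 = 46.6°, and the critical height
H_c = (4c/γ) · sinβ cosφ / [1 − cos(β − φ)]
    = (4·51.2/19.1) · sin70.0°·cos23.3° / [1 − cos(46.7°)]
    = 10.723 · 0.9397·0.9184 / [1 − 0.6858]
    = 10.723 · 0.8631 / 0.3142
    = 29.45 m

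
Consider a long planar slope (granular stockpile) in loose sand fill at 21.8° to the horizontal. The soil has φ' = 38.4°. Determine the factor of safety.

FS = 1.98

For a dry cohesionless infinite slope the factor of safety is FS = tanφ' / tanβ.
FS = tan38.4° / tan21.8° = 0.7926 / 0.4000 = 1.982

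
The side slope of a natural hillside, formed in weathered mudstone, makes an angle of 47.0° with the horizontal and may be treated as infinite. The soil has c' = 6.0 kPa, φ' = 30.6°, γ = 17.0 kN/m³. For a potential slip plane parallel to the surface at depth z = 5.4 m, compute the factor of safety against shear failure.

For an infinite slope with a slip plane parallel to the surface (no pore pressure): FS = [c' + γz cos²β tanφ'] / [γz sinβ cosβ].
γz = 17.0·5.4 = 91.80 kN/m²
Numerator = 6.0 + 91.80·cos²47.0°·tan30.6° = 6.0 + 91.80·0.4651·0.5914 = 31.252 kPa
Denominator = 91.80·sin47.0°·cos47.0° = 91.80·0.7314·0.6820 = 45.788 kPa
FS = 31.252 / 45.788 = 0.683

FS = 0.68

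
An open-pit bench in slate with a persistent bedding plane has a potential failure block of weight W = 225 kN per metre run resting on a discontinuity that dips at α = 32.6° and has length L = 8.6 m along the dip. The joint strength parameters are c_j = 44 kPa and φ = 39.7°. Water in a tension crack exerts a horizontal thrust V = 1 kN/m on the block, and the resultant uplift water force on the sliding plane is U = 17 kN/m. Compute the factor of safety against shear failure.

Resolving the block weight along and normal to the plane and applying the Mohr–Coulomb strength on the joint:
N' = W cosα − U − V sinα = 225·cos32.6° − 17 − 1·sin32.6° = 172.0 kN/m
Driving force T = W sinα + V cosα = 225·sin32.6° + 1·cos32.6° = 122.1 kN/m
Resisting force R = c_j·L + N'·tanφ = 44·8.6 + 172.0·tan39.7° = 378.4 + 142.8 = 521.2 kN/m
FS = R / T = 521.2 / 122.1 = 4.270

FS = 4.27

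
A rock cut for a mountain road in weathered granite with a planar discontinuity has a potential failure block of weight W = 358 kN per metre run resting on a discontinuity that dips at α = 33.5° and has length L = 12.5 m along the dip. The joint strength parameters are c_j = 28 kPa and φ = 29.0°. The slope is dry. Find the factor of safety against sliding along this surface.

FS = 2.61

Resolving the block weight along and normal to the plane and applying the Mohr–Coulomb strength on the joint:
N' = W cosα = 358·cos33.5° = 298.5 kN/m
Driving force T = W sinα = 358·sin33.5° = 197.6 kN/m
Resisting force R = c_j·L + N'·tanφ = 28·12.5 + 298.5·tan29.0° = 350.0 + 165.5 = 515.5 kN/m
FS = R / T = 515.5 / 197.6 = 2.609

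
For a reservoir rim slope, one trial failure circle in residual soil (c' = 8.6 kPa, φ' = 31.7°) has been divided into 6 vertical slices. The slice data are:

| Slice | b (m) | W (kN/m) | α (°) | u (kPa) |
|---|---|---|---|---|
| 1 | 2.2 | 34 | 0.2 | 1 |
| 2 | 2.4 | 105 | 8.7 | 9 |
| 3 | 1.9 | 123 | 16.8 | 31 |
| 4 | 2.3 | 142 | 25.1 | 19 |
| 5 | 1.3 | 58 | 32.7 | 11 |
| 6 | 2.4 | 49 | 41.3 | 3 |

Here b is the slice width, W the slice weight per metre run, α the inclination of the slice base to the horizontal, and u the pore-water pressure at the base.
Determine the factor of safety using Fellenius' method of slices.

FS = 1.77

Ordinary method of slices: FS = Σ[c'·Δl_i + (W_i cosα_i − u_i·Δl_i)·tanφ'] / Σ W_i sinα_i, with Δl_i = b_i / cosα_i.
Slice 1: Δl = 2.2/cos0.2° = 2.200 m; N'_1 = 34·cos0.2° − 1·2.200 = 31.8; c'Δl = 18.92; W sinα = 0.1
Slice 2: Δl = 2.4/cos8.7° = 2.428 m; N'_2 = 105·cos8.7° − 9·2.428 = 81.9; c'Δl = 20.88; W sinα = 15.9
Slice 3: Δl = 1.9/cos16.8° = 1.985 m; N'_3 = 123·cos16.8° − 31·1.985 = 56.2; c'Δl = 17.07; W sinα = 35.6
Slice 4: Δl = 2.3/cos25.1° = 2.540 m; N'_4 = 142·cos25.1° − 19·2.540 = 80.3; c'Δl = 21.84; W sinα = 60.2
Slice 5: Δl = 1.3/cos32.7° = 1.545 m; N'_5 = 58·cos32.7° − 11·1.545 = 31.8; c'Δl = 13.29; W sinα = 31.3
Slice 6: Δl = 2.4/cos41.3° = 3.195 m; N'_6 = 49·cos41.3° − 3·3.195 = 27.2; c'Δl = 27.47; W sinα = 32.3
Σc'Δl = 119.5 kN/m; ΣN' = 309.3 kN/m; ΣW sinα = 175.5 kN/m
Resisting = 119.5 + 309.3·tan31.7° = 119.5 + 191.1 = 310.5 kN/m
FS = 310.5 / 175.5 = 1.770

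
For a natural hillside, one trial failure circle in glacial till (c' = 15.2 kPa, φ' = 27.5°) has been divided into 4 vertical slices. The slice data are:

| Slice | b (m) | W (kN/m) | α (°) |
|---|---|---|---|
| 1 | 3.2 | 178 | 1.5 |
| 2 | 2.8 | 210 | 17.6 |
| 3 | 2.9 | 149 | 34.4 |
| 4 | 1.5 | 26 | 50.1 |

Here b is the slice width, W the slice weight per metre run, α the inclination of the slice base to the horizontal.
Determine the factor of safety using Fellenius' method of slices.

FS = 2.62

Ordinary method of slices: FS = Σ[c'·Δl_i + (W_i cosα_i)·tanφ'] / Σ W_i sinα_i, with Δl_i = b_i / cosα_i.
Slice 1: Δl = 3.2/cos1.5° = 3.201 m; N'_1 = 178·cos1.5° = 177.9; c'Δl = 48.66; W sinα = 4.7
Slice 2: Δl = 2.8/cos17.6° = 2.938 m; N'_2 = 210·cos17.6° = 200.2; c'Δl = 44.65; W sinα = 63.5
Slice 3: Δl = 2.9/cos34.4° = 3.515 m; N'_3 = 149·cos34.4° = 122.9; c'Δl = 53.42; W sinα = 84.2
Slice 4: Δl = 1.5/cos50.1° = 2.338 m; N'_4 = 26·cos50.1° = 16.7; c'Δl = 35.54; W sinα = 19.9
Σc'Δl = 182.3 kN/m; ΣN' = 517.7 kN/m; ΣW sinα = 172.3 kN/m
Resisting = 182.3 + 517.7·tan27.5° = 182.3 + 269.5 = 451.8 kN/m
FS = 451.8 / 172.3 = 2.622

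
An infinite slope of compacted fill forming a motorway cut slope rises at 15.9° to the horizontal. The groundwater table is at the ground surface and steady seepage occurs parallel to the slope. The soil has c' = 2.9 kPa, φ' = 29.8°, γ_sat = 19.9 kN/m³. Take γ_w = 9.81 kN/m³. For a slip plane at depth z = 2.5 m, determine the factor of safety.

FS = 1.24

With seepage parallel to the slope and the water table at the surface, the effective normal stress on the slip plane uses the buoyant unit weight γ' = γ_sat − γ_w while the driving shear stress uses γ_sat:
FS = [c' + γ' z cos²β tanφ'] / [γ_sat z sinβ cosβ]
γ' = 19.9 − 9.81 = 10.09 kN/m³
Numerator = 2.9 + 10.09·2.5·cos²15.9°·tan29.8° = 2.9 + 10.09·2.5·0.9249·0.5727 = 16.262 kPa
Denominator = 19.9·2.5·sin15.9°·cos15.9° = 19.9·2.5·0.2740·0.9617 = 13.108 kPa
FS = 16.262 / 13.108 = 1.241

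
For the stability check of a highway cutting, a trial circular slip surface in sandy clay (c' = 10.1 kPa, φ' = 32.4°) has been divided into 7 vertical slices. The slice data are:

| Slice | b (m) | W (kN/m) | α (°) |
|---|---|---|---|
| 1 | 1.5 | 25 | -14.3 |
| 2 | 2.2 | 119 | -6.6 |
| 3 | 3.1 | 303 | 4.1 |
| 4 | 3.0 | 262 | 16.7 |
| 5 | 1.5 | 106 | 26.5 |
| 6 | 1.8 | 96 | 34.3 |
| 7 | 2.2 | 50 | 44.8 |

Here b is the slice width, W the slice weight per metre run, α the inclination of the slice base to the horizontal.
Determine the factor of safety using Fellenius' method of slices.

Ordinary method of slices: FS = Σ[c'·Δl_i + (W_i cosα_i)·tanφ'] / Σ W_i sinα_i, with Δl_i = b_i / cosα_i.
Slice 1: Δl = 1.5/cos(-14.3°) = 1.548 m; N'_1 = 25·cos(-14.3°) = 24.2; c'Δl = 15.63; W sinα = -6.2
Slice 2: Δl = 2.2/cos(-6.6°) = 2.215 m; N'_2 = 119·cos(-6.6°) = 118.2; c'Δl = 22.37; W sinα = -13.7
Slice 3: Δl = 3.1/cos4.1° = 3.108 m; N'_3 = 303·cos4.1° = 302.2; c'Δl = 31.39; W sinα = 21.7
Slice 4: Δl = 3.0/cos16.7° = 3.132 m; N'_4 = 262·cos16.7° = 250.9; c'Δl = 31.63; W sinα = 75.3
Slice 5: Δl = 1.5/cos26.5° = 1.676 m; N'_5 = 106·cos26.5° = 94.9; c'Δl = 16.93; W sinα = 47.3
Slice 6: Δl = 1.8/cos34.3° = 2.179 m; N'_6 = 96·cos34.3° = 79.3; c'Δl = 22.01; W sinα = 54.1
Slice 7: Δl = 2.2/cos44.8° = 3.100 m; N'_7 = 50·cos44.8° = 35.5; c'Δl = 31.31; W sinα = 35.2
Σc'Δl = 171.3 kN/m; ΣN' = 905.3 kN/m; ΣW sinα = 213.7 kN/m
Resisting = 171.3 + 905.3·tan32.4° = 171.3 + 574.5 = 745.8 kN/m
FS = 745.8 / 213.7 = 3.489

FS = 3.49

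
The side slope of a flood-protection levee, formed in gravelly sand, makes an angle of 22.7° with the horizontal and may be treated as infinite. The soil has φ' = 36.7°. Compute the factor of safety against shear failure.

For a dry cohesionless infinite slope the factor of safety is FS = tanφ' / tanβ.
FS = tan36.7° / tan22.7° = 0.7454 / 0.4183 = 1.782

FS = 1.78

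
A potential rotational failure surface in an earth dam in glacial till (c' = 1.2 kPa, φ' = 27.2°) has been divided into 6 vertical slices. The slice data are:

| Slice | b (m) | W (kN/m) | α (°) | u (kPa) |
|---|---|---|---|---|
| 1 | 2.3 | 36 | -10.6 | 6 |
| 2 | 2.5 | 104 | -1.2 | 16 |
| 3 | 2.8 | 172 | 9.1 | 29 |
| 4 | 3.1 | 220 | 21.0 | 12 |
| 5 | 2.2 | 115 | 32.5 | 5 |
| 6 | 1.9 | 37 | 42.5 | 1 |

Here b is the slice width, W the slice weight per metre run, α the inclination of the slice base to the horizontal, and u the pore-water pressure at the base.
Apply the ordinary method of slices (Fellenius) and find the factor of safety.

FS = 1.35

Ordinary method of slices: FS = Σ[c'·Δl_i + (W_i cosα_i − u_i·Δl_i)·tanφ'] / Σ W_i sinα_i, with Δl_i = b_i / cosα_i.
Slice 1: Δl = 2.3/cos(-10.6°) = 2.340 m; N'_1 = 36·cos(-10.6°) − 6·2.340 = 21.3; c'Δl = 2.81; W sinα = -6.6
Slice 2: Δl = 2.5/cos(-1.2°) = 2.501 m; N'_2 = 104·cos(-1.2°) − 16·2.501 = 64.0; c'Δl = 3.00; W sinα = -2.2
Slice 3: Δl = 2.8/cos9.1° = 2.836 m; N'_3 = 172·cos9.1° − 29·2.836 = 87.6; c'Δl = 3.40; W sinα = 27.2
Slice 4: Δl = 3.1/cos21.0° = 3.321 m; N'_4 = 220·cos21.0° − 12·3.321 = 165.5; c'Δl = 3.98; W sinα = 78.8
Slice 5: Δl = 2.2/cos32.5° = 2.609 m; N'_5 = 115·cos32.5° − 5·2.609 = 83.9; c'Δl = 3.13; W sinα = 61.8
Slice 6: Δl = 1.9/cos42.5° = 2.577 m; N'_6 = 37·cos42.5° − 1·2.577 = 24.7; c'Δl = 3.09; W sinα = 25.0
Σc'Δl = 19.4 kN/m; ΣN' = 447.1 kN/m; ΣW sinα = 184.0 kN/m
Resisting = 19.4 + 447.1·tan27.2° = 19.4 + 229.8 = 249.2 kN/m
FS = 249.2 / 184.0 = 1.354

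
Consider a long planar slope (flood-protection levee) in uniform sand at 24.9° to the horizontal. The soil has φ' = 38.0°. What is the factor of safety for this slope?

For a dry cohesionless infinite slope the factor of safety is FS = tanφ' / tanβ.
FS = tan38.0° / tan24.9° = 0.7813 / 0.4642 = 1.683

FS = 1.68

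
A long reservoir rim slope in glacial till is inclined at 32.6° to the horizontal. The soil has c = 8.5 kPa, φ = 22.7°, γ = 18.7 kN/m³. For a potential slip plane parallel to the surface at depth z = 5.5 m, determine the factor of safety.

For an infinite slope with a slip plane parallel to the surface (no pore pressure): FS = [c + γz cos²β tanφ] / [γz sinβ cosβ].
γz = 18.7·5.5 = 102.85 kN/m²
Numerator = 8.5 + 102.85·cos²32.6°·tan22.7° = 8.5 + 102.85·0.7097·0.4183 = 39.035 kPa
Denominator = 102.85·sin32.6°·cos32.6° = 102.85·0.5388·0.8425 = 46.682 kPa
FS = 39.035 / 46.682 = 0.836

FS = 0.84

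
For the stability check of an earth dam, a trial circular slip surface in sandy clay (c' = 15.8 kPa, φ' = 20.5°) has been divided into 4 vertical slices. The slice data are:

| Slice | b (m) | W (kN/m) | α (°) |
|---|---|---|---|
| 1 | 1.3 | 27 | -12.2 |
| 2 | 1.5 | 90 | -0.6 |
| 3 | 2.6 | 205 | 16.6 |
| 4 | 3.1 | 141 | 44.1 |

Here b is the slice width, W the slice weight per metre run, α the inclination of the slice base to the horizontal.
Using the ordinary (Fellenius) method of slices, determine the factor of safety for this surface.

Ordinary method of slices: FS = Σ[c'·Δl_i + (W_i cosα_i)·tanφ'] / Σ W_i sinα_i, with Δl_i = b_i / cosα_i.
Slice 1: Δl = 1.3/cos(-12.2°) = 1.330 m; N'_1 = 27·cos(-12.2°) = 26.4; c'Δl = 21.01; W sinα = -5.7
Slice 2: Δl = 1.5/cos(-0.6°) = 1.500 m; N'_2 = 90·cos(-0.6°) = 90.0; c'Δl = 23.70; W sinα = -0.9
Slice 3: Δl = 2.6/cos16.6° = 2.713 m; N'_3 = 205·cos16.6° = 196.5; c'Δl = 42.87; W sinα = 58.6
Slice 4: Δl = 3.1/cos44.1° = 4.317 m; N'_4 = 141·cos44.1° = 101.3; c'Δl = 68.21; W sinα = 98.1
Σc'Δl = 155.8 kN/m; ΣN' = 414.1 kN/m; ΣW sinα = 150.0 kN/m
Resisting = 155.8 + 414.1·tan20.5° = 155.8 + 154.8 = 310.6 kN/m
FS = 310.6 / 150.0 = 2.070

FS = 2.07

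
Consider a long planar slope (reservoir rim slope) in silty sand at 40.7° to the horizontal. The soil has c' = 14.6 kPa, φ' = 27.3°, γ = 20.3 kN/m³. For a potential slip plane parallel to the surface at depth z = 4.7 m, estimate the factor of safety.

FS = 0.91

For an infinite slope with a slip plane parallel to the surface (no pore pressure): FS = [c' + γz cos²β tanφ'] / [γz sinβ cosβ].
γz = 20.3·4.7 = 95.41 kN/m²
Numerator = 14.6 + 95.41·cos²40.7°·tan27.3° = 14.6 + 95.41·0.5748·0.5161 = 42.904 kPa
Denominator = 95.41·sin40.7°·cos40.7° = 95.41·0.6521·0.7581 = 47.169 kPa
FS = 42.904 / 47.169 = 0.910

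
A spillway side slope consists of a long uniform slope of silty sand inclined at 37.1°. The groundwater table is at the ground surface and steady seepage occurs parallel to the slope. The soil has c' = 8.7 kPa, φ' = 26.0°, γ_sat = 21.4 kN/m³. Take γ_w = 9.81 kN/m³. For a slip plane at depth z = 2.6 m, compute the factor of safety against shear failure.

FS = 0.67

With seepage parallel to the slope and the water table at the surface, the effective normal stress on the slip plane uses the buoyant unit weight γ' = γ_sat − γ_w while the driving shear stress uses γ_sat:
FS = [c' + γ' z cos²β tanφ'] / [γ_sat z sinβ cosβ]
γ' = 21.4 − 9.81 = 11.59 kN/m³
Numerator = 8.7 + 11.59·2.6·cos²37.1°·tan26.0° = 8.7 + 11.59·2.6·0.6361·0.4877 = 18.050 kPa
Denominator = 21.4·2.6·sin37.1°·cos37.1° = 21.4·2.6·0.6032·0.7976 = 26.769 kPa
FS = 18.050 / 26.769 = 0.674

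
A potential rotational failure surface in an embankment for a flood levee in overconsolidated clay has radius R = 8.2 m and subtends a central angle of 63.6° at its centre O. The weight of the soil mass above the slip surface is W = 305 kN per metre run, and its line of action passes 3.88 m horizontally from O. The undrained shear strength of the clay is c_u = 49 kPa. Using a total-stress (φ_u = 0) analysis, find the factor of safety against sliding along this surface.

Taking moments about the centre O, the resisting moment is provided by the undrained shear strength acting along the arc:
Arc length L_a = R·θ = 8.2·(63.6°·π/180) = 8.2·1.1100 = 9.10 m
M_R = c_u·L_a·R = 49·9.10·8.2 = 3657.3 kN·m/m
M_D = W·d = 305·3.88 = 1183.4 kN·m/m
FS = M_R / M_D = 3657.3 / 1183.4 = 3.090

FS = 3.09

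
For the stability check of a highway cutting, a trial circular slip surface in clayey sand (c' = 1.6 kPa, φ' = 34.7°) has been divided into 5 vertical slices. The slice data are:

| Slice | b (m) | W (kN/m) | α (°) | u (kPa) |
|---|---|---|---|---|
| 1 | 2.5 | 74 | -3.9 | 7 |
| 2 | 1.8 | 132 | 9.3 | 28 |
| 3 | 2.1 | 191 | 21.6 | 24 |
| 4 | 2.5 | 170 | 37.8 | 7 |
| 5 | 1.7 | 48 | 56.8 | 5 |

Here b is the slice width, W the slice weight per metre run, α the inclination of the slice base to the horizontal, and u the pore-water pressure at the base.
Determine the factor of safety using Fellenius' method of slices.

FS = 1.23

Ordinary method of slices: FS = Σ[c'·Δl_i + (W_i cosα_i − u_i·Δl_i)·tanφ'] / Σ W_i sinα_i, with Δl_i = b_i / cosα_i.
Slice 1: Δl = 2.5/cos(-3.9°) = 2.506 m; N'_1 = 74·cos(-3.9°) − 7·2.506 = 56.3; c'Δl = 4.01; W sinα = -5.0
Slice 2: Δl = 1.8/cos9.3° = 1.824 m; N'_2 = 132·cos9.3° − 28·1.824 = 79.2; c'Δl = 2.92; W sinα = 21.3
Slice 3: Δl = 2.1/cos21.6° = 2.259 m; N'_3 = 191·cos21.6° − 24·2.259 = 123.4; c'Δl = 3.61; W sinα = 70.3
Slice 4: Δl = 2.5/cos37.8° = 3.164 m; N'_4 = 170·cos37.8° − 7·3.164 = 112.2; c'Δl = 5.06; W sinα = 104.2
Slice 5: Δl = 1.7/cos56.8° = 3.105 m; N'_5 = 48·cos56.8° − 5·3.105 = 10.8; c'Δl = 4.97; W sinα = 40.2
Σc'Δl = 20.6 kN/m; ΣN' = 381.8 kN/m; ΣW sinα = 231.0 kN/m
Resisting = 20.6 + 381.8·tan34.7° = 20.6 + 264.4 = 284.9 kN/m
FS = 284.9 / 231.0 = 1.234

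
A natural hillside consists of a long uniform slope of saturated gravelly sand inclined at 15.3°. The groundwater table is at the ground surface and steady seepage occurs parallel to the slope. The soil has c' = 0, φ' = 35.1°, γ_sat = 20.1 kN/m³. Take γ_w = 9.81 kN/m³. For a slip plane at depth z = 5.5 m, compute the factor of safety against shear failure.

With seepage parallel to the slope and the water table at the surface, the effective normal stress on the slip plane uses the buoyant unit weight γ' = γ_sat − γ_w while the driving shear stress uses γ_sat:
FS = [c' + γ' z cos²β tanφ'] / [γ_sat z sinβ cosβ]
(For c' = 0 this reduces to FS = (γ'/γ_sat)·tanφ'/tanβ.)
γ' = 20.1 − 9.81 = 10.29 kN/m³
Numerator = 0.0 + 10.29·5.5·cos²15.3°·tan35.1° = 0.0 + 10.29·5.5·0.9304·0.7028 = 37.006 kPa
Denominator = 20.1·5.5·sin15.3°·cos15.3° = 20.1·5.5·0.2639·0.9646 = 28.137 kPa
FS = 37.006 / 28.137 = 1.315

FS = 1.32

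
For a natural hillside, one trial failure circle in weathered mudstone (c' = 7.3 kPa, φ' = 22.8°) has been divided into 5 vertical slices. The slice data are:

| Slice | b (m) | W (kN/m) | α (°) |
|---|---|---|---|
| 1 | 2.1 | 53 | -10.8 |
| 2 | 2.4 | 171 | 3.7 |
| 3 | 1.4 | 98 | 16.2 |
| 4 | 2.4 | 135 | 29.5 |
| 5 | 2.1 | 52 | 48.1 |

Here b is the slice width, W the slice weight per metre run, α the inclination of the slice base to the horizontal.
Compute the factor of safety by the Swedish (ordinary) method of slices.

Ordinary method of slices: FS = Σ[c'·Δl_i + (W_i cosα_i)·tanφ'] / Σ W_i sinα_i, with Δl_i = b_i / cosα_i.
Slice 1: Δl = 2.1/cos(-10.8°) = 2.138 m; N'_1 = 53·cos(-10.8°) = 52.1; c'Δl = 15.61; W sinα = -9.9
Slice 2: Δl = 2.4/cos3.7° = 2.405 m; N'_2 = 171·cos3.7° = 170.6; c'Δl = 17.56; W sinα = 11.0
Slice 3: Δl = 1.4/cos16.2° = 1.458 m; N'_3 = 98·cos16.2° = 94.1; c'Δl = 10.64; W sinα = 27.3
Slice 4: Δl = 2.4/cos29.5° = 2.757 m; N'_4 = 135·cos29.5° = 117.5; c'Δl = 20.13; W sinα = 66.5
Slice 5: Δl = 2.1/cos48.1° = 3.145 m; N'_5 = 52·cos48.1° = 34.7; c'Δl = 22.95; W sinα = 38.7
Σc'Δl = 86.9 kN/m; ΣN' = 469.0 kN/m; ΣW sinα = 133.6 kN/m
Resisting = 86.9 + 469.0·tan22.8° = 86.9 + 197.2 = 284.1 kN/m
FS = 284.1 / 133.6 = 2.126

FS = 2.13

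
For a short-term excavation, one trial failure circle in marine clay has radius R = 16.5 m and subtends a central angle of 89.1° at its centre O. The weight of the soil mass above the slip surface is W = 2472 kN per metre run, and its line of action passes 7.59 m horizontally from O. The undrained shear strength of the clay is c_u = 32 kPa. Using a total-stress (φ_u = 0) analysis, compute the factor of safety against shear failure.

Taking moments about the centre O, the resisting moment is provided by the undrained shear strength acting along the arc:
Arc length L_a = R·θ = 16.5·(89.1°·π/180) = 16.5·1.5551 = 25.66 m
M_R = c_u·L_a·R = 32·25.66·16.5 = 13547.9 kN·m/m
M_D = W·d = 2472·7.59 = 18762.5 kN·m/m
FS = M_R / M_D = 13547.9 / 18762.5 = 0.722

FS = 0.72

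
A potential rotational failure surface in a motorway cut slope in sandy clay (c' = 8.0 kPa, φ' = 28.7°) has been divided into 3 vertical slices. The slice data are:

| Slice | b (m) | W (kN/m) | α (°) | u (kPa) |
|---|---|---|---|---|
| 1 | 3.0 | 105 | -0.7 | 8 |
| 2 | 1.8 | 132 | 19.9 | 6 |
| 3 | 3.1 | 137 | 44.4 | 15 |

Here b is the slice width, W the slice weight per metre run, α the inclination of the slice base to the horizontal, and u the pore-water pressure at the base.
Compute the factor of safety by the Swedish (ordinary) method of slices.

Ordinary method of slices: FS = Σ[c'·Δl_i + (W_i cosα_i − u_i·Δl_i)·tanφ'] / Σ W_i sinα_i, with Δl_i = b_i / cosα_i.
Slice 1: Δl = 3.0/cos(-0.7°) = 3.000 m; N'_1 = 105·cos(-0.7°) − 8·3.000 = 81.0; c'Δl = 24.00; W sinα = -1.3
Slice 2: Δl = 1.8/cos19.9° = 1.914 m; N'_2 = 132·cos19.9° − 6·1.914 = 112.6; c'Δl = 15.31; W sinα = 44.9
Slice 3: Δl = 3.1/cos44.4° = 4.339 m; N'_3 = 137·cos44.4° − 15·4.339 = 32.8; c'Δl = 34.71; W sinα = 95.9
Σc'Δl = 74.0 kN/m; ΣN' = 226.4 kN/m; ΣW sinα = 139.5 kN/m
Resisting = 74.0 + 226.4·tan28.7° = 74.0 + 124.0 = 198.0 kN/m
FS = 198.0 / 139.5 = 1.419

FS = 1.42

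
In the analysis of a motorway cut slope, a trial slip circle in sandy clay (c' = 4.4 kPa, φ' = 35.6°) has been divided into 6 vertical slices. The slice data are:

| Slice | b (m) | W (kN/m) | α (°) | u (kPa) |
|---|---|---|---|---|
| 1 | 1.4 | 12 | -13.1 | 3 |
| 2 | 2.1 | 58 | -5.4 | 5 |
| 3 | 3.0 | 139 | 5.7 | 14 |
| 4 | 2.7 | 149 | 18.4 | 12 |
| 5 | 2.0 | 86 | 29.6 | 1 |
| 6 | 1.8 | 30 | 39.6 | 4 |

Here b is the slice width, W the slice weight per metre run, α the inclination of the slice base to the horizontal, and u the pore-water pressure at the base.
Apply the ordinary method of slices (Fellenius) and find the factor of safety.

FS = 2.70

Ordinary method of slices: FS = Σ[c'·Δl_i + (W_i cosα_i − u_i·Δl_i)·tanφ'] / Σ W_i sinα_i, with Δl_i = b_i / cosα_i.
Slice 1: Δl = 1.4/cos(-13.1°) = 1.437 m; N'_1 = 12·cos(-13.1°) − 3·1.437 = 7.4; c'Δl = 6.32; W sinα = -2.7
Slice 2: Δl = 2.1/cos(-5.4°) = 2.109 m; N'_2 = 58·cos(-5.4°) − 5·2.109 = 47.2; c'Δl = 9.28; W sinα = -5.5
Slice 3: Δl = 3.0/cos5.7° = 3.015 m; N'_3 = 139·cos5.7° − 14·3.015 = 96.1; c'Δl = 13.27; W sinα = 13.8
Slice 4: Δl = 2.7/cos18.4° = 2.845 m; N'_4 = 149·cos18.4° − 12·2.845 = 107.2; c'Δl = 12.52; W sinα = 47.0
Slice 5: Δl = 2.0/cos29.6° = 2.300 m; N'_5 = 86·cos29.6° − 1·2.300 = 72.5; c'Δl = 10.12; W sinα = 42.5
Slice 6: Δl = 1.8/cos39.6° = 2.336 m; N'_6 = 30·cos39.6° − 4·2.336 = 13.8; c'Δl = 10.28; W sinα = 19.1
Σc'Δl = 61.8 kN/m; ΣN' = 344.2 kN/m; ΣW sinα = 114.3 kN/m
Resisting = 61.8 + 344.2·tan35.6° = 61.8 + 246.4 = 308.2 kN/m
FS = 308.2 / 114.3 = 2.697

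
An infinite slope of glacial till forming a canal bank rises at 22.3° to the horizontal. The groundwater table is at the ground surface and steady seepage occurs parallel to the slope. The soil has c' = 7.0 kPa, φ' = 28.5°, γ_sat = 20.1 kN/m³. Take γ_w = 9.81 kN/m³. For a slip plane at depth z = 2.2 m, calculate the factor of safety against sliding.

With seepage parallel to the slope and the water table at the surface, the effective normal stress on the slip plane uses the buoyant unit weight γ' = γ_sat − γ_w while the driving shear stress uses γ_sat:
FS = [c' + γ' z cos²β tanφ'] / [γ_sat z sinβ cosβ]
γ' = 20.1 − 9.81 = 10.29 kN/m³
Numerator = 7.0 + 10.29·2.2·cos²22.3°·tan28.5° = 7.0 + 10.29·2.2·0.8560·0.5430 = 17.522 kPa
Denominator = 20.1·2.2·sin22.3°·cos22.3° = 20.1·2.2·0.3795·0.9252 = 15.525 kPa
FS = 17.522 / 15.525 = 1.129

FS = 1.13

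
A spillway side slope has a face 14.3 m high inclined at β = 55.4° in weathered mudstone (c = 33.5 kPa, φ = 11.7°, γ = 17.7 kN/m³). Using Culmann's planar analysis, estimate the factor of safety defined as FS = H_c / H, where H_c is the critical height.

FS = 1.54

H_c = (4c/γ) · sinβ cosφ / [1 − cos(β − φ)]
    = (4·33.5/17.7) · sin55.4°·cos11.7° / [1 − cos43.7°]
    = 7.571 · 0.8060 / 0.2770 = 22.03 m
FS = H_c / H = 22.03 / 14.3 = 1.540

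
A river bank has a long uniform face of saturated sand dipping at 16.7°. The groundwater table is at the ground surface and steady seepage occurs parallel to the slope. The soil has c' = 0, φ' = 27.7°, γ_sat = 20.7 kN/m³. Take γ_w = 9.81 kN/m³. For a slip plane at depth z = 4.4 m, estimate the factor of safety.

With seepage parallel to the slope and the water table at the surface, the effective normal stress on the slip plane uses the buoyant unit weight γ' = γ_sat − γ_w while the driving shear stress uses γ_sat:
FS = [c' + γ' z cos²β tanφ'] / [γ_sat z sinβ cosβ]
(For c' = 0 this reduces to FS = (γ'/γ_sat)·tanφ'/tanβ.)
γ' = 20.7 − 9.81 = 10.89 kN/m³
Numerator = 0.0 + 10.89·4.4·cos²16.7°·tan27.7° = 0.0 + 10.89·4.4·0.9174·0.5250 = 23.079 kPa
Denominator = 20.7·4.4·sin16.7°·cos16.7° = 20.7·4.4·0.2874·0.9578 = 25.069 kPa
FS = 23.079 / 25.069 = 0.921

FS = 0.92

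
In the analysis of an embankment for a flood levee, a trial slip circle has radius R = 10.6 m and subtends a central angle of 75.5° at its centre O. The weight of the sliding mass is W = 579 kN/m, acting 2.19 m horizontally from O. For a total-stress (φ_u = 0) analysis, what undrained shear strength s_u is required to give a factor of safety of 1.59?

s_u = 13.6 kPa

FS = s_u·L_a·R / (W·d), so s_u = FS·W·d / (L_a·R).
Arc length L_a = R·θ = 10.6·(75.5°·π/180) = 10.6·1.3177 = 13.97 m
s_u = 1.59·579·2.19 / (13.97·10.6) = 2016.1 / 148.06 = 13.62 kPa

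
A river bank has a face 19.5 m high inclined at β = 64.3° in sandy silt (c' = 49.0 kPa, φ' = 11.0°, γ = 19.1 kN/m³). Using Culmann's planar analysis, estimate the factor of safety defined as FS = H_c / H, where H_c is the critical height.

FS = 1.16

H_c = (4c'/γ) · sinβ cosφ' / [1 − cos(β − φ')]
    = (4·49.0/19.1) · sin64.3°·cos11.0° / [1 − cos53.3°]
    = 10.262 · 0.8845 / 0.4024 = 22.56 m
FS = H_c / H = 22.56 / 19.5 = 1.157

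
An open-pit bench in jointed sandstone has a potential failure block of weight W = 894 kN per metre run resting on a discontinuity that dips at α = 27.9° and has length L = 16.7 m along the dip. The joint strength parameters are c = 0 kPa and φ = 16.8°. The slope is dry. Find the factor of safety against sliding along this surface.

FS = 0.57

Resolving the block weight along and normal to the plane and applying the Mohr–Coulomb strength on the joint:
N' = W cosα = 894·cos27.9° = 790.1 kN/m
Driving force T = W sinα = 894·sin27.9° = 418.3 kN/m
Resisting force R = c·L + N'·tanφ = 0·16.7 + 790.1·tan16.8° = 0.0 + 238.5 = 238.5 kN/m
FS = R / T = 238.5 / 418.3 = 0.570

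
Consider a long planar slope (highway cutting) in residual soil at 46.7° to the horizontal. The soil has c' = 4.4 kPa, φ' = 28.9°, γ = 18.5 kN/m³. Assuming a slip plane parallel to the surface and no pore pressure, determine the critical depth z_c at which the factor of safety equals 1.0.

z_c = 0.99 m

Setting FS = 1.00 in FS = [c' + γz cos²β tanφ'] / [γz sinβ cosβ] and solving for z:
z = c' / [γ cosβ (FS·sinβ − cosβ·tanφ')]
  = 4.4 / [18.5·cos46.7°·(1.00·sin46.7° − cos46.7°·tan28.9°)]
  = 4.4 / [18.5·0.6858·(1.00·0.7278 − 0.6858·0.5520)]
  = 4.4 / 4.4303 = 0.993 m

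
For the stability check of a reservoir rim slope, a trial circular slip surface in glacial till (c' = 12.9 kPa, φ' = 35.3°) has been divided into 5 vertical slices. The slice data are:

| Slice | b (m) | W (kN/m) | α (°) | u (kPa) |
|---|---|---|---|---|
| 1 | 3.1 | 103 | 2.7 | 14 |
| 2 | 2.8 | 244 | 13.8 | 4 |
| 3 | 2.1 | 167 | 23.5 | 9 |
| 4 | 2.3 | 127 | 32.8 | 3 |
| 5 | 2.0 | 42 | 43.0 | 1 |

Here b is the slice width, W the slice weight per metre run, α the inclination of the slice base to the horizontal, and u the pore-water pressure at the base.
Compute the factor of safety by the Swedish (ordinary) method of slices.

Ordinary method of slices: FS = Σ[c'·Δl_i + (W_i cosα_i − u_i·Δl_i)·tanφ'] / Σ W_i sinα_i, with Δl_i = b_i / cosα_i.
Slice 1: Δl = 3.1/cos2.7° = 3.103 m; N'_1 = 103·cos2.7° − 14·3.103 = 59.4; c'Δl = 40.03; W sinα = 4.9
Slice 2: Δl = 2.8/cos13.8° = 2.883 m; N'_2 = 244·cos13.8° − 4·2.883 = 225.4; c'Δl = 37.19; W sinα = 58.2
Slice 3: Δl = 2.1/cos23.5° = 2.290 m; N'_3 = 167·cos23.5° − 9·2.290 = 132.5; c'Δl = 29.54; W sinα = 66.6
Slice 4: Δl = 2.3/cos32.8° = 2.736 m; N'_4 = 127·cos32.8° − 3·2.736 = 98.5; c'Δl = 35.30; W sinα = 68.8
Slice 5: Δl = 2.0/cos43.0° = 2.735 m; N'_5 = 42·cos43.0° − 1·2.735 = 28.0; c'Δl = 35.28; W sinα = 28.6
Σc'Δl = 177.3 kN/m; ΣN' = 543.9 kN/m; ΣW sinα = 227.1 kN/m
Resisting = 177.3 + 543.9·tan35.3° = 177.3 + 385.1 = 562.5 kN/m
FS = 562.5 / 227.1 = 2.477

FS = 2.48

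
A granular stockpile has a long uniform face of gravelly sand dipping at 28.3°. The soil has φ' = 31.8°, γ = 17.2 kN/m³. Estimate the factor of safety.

For a dry cohesionless infinite slope the factor of safety is FS = tanφ' / tanβ.
FS = tan31.8° / tan28.3° = 0.6200 / 0.5384 = 1.152

FS = 1.15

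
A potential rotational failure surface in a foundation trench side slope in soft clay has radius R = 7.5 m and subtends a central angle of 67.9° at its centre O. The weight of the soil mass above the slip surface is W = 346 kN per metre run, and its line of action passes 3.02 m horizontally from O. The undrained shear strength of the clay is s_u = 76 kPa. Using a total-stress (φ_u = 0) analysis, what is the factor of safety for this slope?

FS = 4.85

Taking moments about the centre O, the resisting moment is provided by the undrained shear strength acting along the arc:
Arc length L_a = R·θ = 7.5·(67.9°·π/180) = 7.5·1.1851 = 8.89 m
M_R = s_u·L_a·R = 76·8.89·7.5 = 5066.2 kN·m/m
M_D = W·d = 346·3.02 = 1044.9 kN·m/m
FS = M_R / M_D = 5066.2 / 1044.9 = 4.848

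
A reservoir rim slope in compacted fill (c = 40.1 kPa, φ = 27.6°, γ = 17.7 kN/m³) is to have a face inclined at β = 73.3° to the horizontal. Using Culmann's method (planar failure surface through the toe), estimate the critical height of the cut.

Culmann's analysis gives the critical failure plane at α_cr = (β + φ)/2 = (73.3 + 27.6)/2 = 50.5°, and the critical height
H_c = (4c/γ) · sinβ cosφ / [1 − cos(β − φ)]
    = (4·40.1/17.7) · sin73.3°·cos27.6° / [1 − cos(45.7°)]
    = 9.062 · 0.9578·0.8862 / [1 − 0.6984]
    = 9.062 · 0.8488 / 0.3016
    = 25.51 m

H_c = 25.51 m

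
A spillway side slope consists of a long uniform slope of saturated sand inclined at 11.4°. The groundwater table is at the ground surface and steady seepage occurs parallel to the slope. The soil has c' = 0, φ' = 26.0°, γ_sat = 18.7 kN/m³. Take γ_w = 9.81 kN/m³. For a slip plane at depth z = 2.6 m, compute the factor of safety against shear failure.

FS = 1.15

With seepage parallel to the slope and the water table at the surface, the effective normal stress on the slip plane uses the buoyant unit weight γ' = γ_sat − γ_w while the driving shear stress uses γ_sat:
FS = [c' + γ' z cos²β tanφ'] / [γ_sat z sinβ cosβ]
(For c' = 0 this reduces to FS = (γ'/γ_sat)·tanφ'/tanβ.)
γ' = 18.7 − 9.81 = 8.89 kN/m³
Numerator = 0.0 + 8.89·2.6·cos²11.4°·tan26.0° = 0.0 + 8.89·2.6·0.9609·0.4877 = 10.833 kPa
Denominator = 18.7·2.6·sin11.4°·cos11.4° = 18.7·2.6·0.1977·0.9803 = 9.421 kPa
FS = 10.833 / 9.421 = 1.150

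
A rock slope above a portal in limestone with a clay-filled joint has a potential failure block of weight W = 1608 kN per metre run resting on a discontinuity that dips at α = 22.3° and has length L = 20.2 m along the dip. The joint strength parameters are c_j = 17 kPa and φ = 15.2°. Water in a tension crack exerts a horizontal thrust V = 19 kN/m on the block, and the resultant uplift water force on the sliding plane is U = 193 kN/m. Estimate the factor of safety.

Resolving the block weight along and normal to the plane and applying the Mohr–Coulomb strength on the joint:
N' = W cosα − U − V sinα = 1608·cos22.3° − 193 − 19·sin22.3° = 1287.5 kN/m
Driving force T = W sinα + V cosα = 1608·sin22.3° + 19·cos22.3° = 627.7 kN/m
Resisting force R = c_j·L + N'·tanφ = 17·20.2 + 1287.5·tan15.2° = 343.4 + 349.8 = 693.2 kN/m
FS = R / T = 693.2 / 627.7 = 1.104

FS = 1.10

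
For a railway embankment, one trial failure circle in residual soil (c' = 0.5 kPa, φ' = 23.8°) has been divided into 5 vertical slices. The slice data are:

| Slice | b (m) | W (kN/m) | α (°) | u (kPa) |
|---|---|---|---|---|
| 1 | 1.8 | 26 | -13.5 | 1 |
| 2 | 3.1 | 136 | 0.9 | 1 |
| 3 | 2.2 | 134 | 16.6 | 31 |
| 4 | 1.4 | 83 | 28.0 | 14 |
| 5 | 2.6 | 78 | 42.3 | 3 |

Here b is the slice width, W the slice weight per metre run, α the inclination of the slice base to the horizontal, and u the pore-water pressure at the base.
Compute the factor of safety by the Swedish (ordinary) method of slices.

Ordinary method of slices: FS = Σ[c'·Δl_i + (W_i cosα_i − u_i·Δl_i)·tanφ'] / Σ W_i sinα_i, with Δl_i = b_i / cosα_i.
Slice 1: Δl = 1.8/cos(-13.5°) = 1.851 m; N'_1 = 26·cos(-13.5°) − 1·1.851 = 23.4; c'Δl = 0.93; W sinα = -6.1
Slice 2: Δl = 3.1/cos0.9° = 3.100 m; N'_2 = 136·cos0.9° − 1·3.100 = 132.9; c'Δl = 1.55; W sinα = 2.1
Slice 3: Δl = 2.2/cos16.6° = 2.296 m; N'_3 = 134·cos16.6° − 31·2.296 = 57.2; c'Δl = 1.15; W sinα = 38.3
Slice 4: Δl = 1.4/cos28.0° = 1.586 m; N'_4 = 83·cos28.0° − 14·1.586 = 51.1; c'Δl = 0.79; W sinα = 39.0
Slice 5: Δl = 2.6/cos42.3° = 3.515 m; N'_5 = 78·cos42.3° − 3·3.515 = 47.1; c'Δl = 1.76; W sinα = 52.5
Σc'Δl = 6.2 kN/m; ΣN' = 311.8 kN/m; ΣW sinα = 125.8 kN/m
Resisting = 6.2 + 311.8·tan23.8° = 6.2 + 137.5 = 143.7 kN/m
FS = 143.7 / 125.8 = 1.142

FS = 1.14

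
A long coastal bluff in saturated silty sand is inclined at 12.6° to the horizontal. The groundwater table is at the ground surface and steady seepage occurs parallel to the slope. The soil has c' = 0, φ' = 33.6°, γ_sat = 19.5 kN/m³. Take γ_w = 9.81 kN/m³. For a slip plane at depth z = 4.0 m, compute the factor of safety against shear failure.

With seepage parallel to the slope and the water table at the surface, the effective normal stress on the slip plane uses the buoyant unit weight γ' = γ_sat − γ_w while the driving shear stress uses γ_sat:
FS = [c' + γ' z cos²β tanφ'] / [γ_sat z sinβ cosβ]
(For c' = 0 this reduces to FS = (γ'/γ_sat)·tanφ'/tanβ.)
γ' = 19.5 − 9.81 = 9.69 kN/m³
Numerator = 0.0 + 9.69·4.0·cos²12.6°·tan33.6° = 0.0 + 9.69·4.0·0.9524·0.6644 = 24.527 kPa
Denominator = 19.5·4.0·sin12.6°·cos12.6° = 19.5·4.0·0.2181·0.9759 = 16.605 kPa
FS = 24.527 / 16.605 = 1.477

FS = 1.48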